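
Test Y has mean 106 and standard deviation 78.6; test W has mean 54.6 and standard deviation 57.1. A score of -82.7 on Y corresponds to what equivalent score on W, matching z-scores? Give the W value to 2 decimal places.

z = (-82.7 − 106)/78.6 ≈ -2.4008.
W = 54.6 + z·57.1 = 54.6 + (-82.7 − 106)·57.1/78.6 ≈ -82.48.

W = -82.48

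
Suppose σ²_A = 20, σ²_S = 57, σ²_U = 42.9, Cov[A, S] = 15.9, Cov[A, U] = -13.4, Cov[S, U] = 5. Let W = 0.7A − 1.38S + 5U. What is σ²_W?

σ²_W = a²·σ²_A + b²·σ²_S + c²·σ²_U + 2ab·Cov[A, S] + 2ac·Cov[A, U] + 2bc·Cov[S, U], with a = 0.7, b = -1.38, c = 5.
= 9.8 + 108.5508 + 1072.5 + (-30.7188) + (-93.8) + (-69)
= 997.332.

σ²_W = 997.332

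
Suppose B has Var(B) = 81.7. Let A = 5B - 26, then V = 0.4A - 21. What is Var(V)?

Var(A) = 5²·81.7 = 2042.5.
Var(V) = 0.4²·2042.5 = 326.8.

Var(V) = 326.8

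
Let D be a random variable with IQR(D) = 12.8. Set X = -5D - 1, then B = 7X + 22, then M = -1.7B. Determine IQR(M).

IQR(X) = |-5|·12.8 = 64.
IQR(B) = |7|·64 = 448.
IQR(M) = |-1.7|·448 = 761.6.

IQR(M) = 761.6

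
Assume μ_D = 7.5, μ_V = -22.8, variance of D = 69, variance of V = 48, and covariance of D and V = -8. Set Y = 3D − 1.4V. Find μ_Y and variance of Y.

μ_Y = 54.42, variance of Y = 782.28

μ_Y = 3·μ_D + (-1.4)·μ_V = 3·7.5 + (-1.4)·(-22.8) = 54.42.
variance of Y = a²·variance of D + b²·variance of V + 2ab·covariance of D and V with a = 3, b = -1.4.
= 3²·69 + (-1.4)²·48 + 2·3·(-1.4)·(-8)
= 621 + 94.08 + 67.2 = 782.28.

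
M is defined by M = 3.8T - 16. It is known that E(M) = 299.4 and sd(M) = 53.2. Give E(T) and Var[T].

E(T) = 83, Var[T] = 196

From M = 3.8T - 16: E(M) = a·E(T) + b, so E(T) = (E(M) − b)/a = (299.4 − (-16))/3.8 = 83.
Var[M] = 53.2² = 2830.24.
Var[M] = a²·Var[T], so Var[T] = 2830.24/3.8² = 196.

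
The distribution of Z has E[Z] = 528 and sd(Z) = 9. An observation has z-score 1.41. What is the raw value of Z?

Z = E[Z] + z·sd(Z) = 528 + 1.41·9 = 540.69.

Z = 540.69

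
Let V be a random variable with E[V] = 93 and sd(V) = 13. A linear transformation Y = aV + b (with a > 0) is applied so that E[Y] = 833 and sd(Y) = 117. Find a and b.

sd(Y) = a·sd(V) (a > 0), so a = 117/13 = 9.
E[Y] = a·E[V] + b, so b = 833 − 9·93 = -4.

a = 9, b = -4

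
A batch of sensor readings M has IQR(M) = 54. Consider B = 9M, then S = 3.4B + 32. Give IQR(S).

IQR(S) = 1652.4

IQR(B) = |9|·54 = 486.
IQR(S) = |3.4|·486 = 1652.4.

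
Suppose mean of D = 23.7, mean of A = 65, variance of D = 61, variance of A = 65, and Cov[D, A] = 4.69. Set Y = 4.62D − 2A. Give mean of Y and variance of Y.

mean of Y = 4.62·mean of D + (-2)·mean of A = 4.62·23.7 + (-2)·65 = -20.506.
variance of Y = a²·variance of D + b²·variance of A + 2ab·Cov[D, A] with a = 4.62, b = -2.
= 4.62²·61 + (-2)²·65 + 2·4.62·(-2)·4.69
= 1302.0084 + 260 + (-86.6712) = 1475.3372.

mean of Y = -20.506, variance of Y = 1475.3372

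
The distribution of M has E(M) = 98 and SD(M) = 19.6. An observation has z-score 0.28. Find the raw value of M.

M = 103.488

M = E(M) + z·SD(M) = 98 + 0.28·19.6 = 103.488.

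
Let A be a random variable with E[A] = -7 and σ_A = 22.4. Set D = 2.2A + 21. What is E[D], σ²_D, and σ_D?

D = 2.2A + 21 is linear with a = 2.2, b = 21.
E[D] = a·E[A] + b = 2.2·(-7) + 21 = 5.6.
σ²_A = 22.4² = 501.76.
σ²_D = a²·σ²_A = 2.2²·501.76 = 2428.5184 (the additive constant 21 does not affect variance).
σ_D = |a|·σ_A = |2.2|·22.4 = 49.28.

E[D] = 5.6, σ²_D = 2428.5184, σ_D = 49.28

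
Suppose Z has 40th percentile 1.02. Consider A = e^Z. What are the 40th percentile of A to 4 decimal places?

e^Z is increasing, so P_{40}(A) = g(P_{40}(Z)) ≈ 2.7732.

40th percentile of A = 2.7732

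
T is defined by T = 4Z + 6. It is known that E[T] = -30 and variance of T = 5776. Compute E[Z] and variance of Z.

E[Z] = -9, variance of Z = 361

From T = 4Z + 6: E[T] = a·E[Z] + b, so E[Z] = (E[T] − b)/a = (-30 − 6)/4 = -9.
variance of T = a²·variance of Z, so variance of Z = 5776/4² = 361.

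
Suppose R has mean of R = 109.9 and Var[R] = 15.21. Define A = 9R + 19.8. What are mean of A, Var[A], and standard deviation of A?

mean of A = 1008.9, Var[A] = 1232.01, standard deviation of A = 35.1

A = 9R + 19.8 is linear with a = 9, b = 19.8.
mean of A = a·mean of R + b = 9·109.9 + 19.8 = 1008.9.
Var[A] = a²·Var[R] = 9²·15.21 = 1232.01 (the additive constant 19.8 does not affect variance).
standard deviation of R = √15.21 = 3.9.
standard deviation of A = |a|·standard deviation of R = |9|·3.9 = 35.1.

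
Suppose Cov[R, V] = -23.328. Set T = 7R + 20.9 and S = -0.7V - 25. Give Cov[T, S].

Cov[T, S] = a·c·Cov[R, V] = 7·(-0.7)·(-23.328) = 114.3072. Additive constants drop out.

Cov[T, S] = 114.3072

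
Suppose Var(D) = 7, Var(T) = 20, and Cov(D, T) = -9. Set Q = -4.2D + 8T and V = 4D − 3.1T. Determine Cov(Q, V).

By bilinearity, Cov(Q, V) = ac·Var(D) + bd·Var(T) + (ad+bc)·Cov(D, T), with a=-4.2, b=8, c=4, d=-3.1.
ac·Var(D) = (-4.2)·4·7 = -117.6
bd·Var(T) = 8·(-3.1)·20 = -496
(ad+bc)·Cov(D, T) = (45.02)·(-9) = -405.18
Cov(Q, V) = -117.6 + (-496) + (-405.18) = -1018.78.

Cov(Q, V) = -1018.78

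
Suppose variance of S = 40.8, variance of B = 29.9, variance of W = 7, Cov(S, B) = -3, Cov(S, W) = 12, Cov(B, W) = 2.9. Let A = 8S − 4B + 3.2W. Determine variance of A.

variance of A = 3893.44

variance of A = a²·variance of S + b²·variance of B + c²·variance of W + 2ab·Cov(S, B) + 2ac·Cov(S, W) + 2bc·Cov(B, W), with a = 8, b = -4, c = 3.2.
= 2611.2 + 478.4 + 71.68 + 192 + 614.4 + (-74.24)
= 3893.44.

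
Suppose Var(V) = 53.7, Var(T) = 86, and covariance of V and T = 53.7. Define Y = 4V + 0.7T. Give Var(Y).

Var(Y) = 1202.06

Var(Y) = a²·Var(V) + b²·Var(T) + 2ab·covariance of V and T with a = 4, b = 0.7.
= 4²·53.7 + 0.7²·86 + 2·4·0.7·53.7
= 859.2 + 42.14 + 300.72 = 1202.06.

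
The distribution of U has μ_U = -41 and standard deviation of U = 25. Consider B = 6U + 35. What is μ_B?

μ_B = -211

B = 6U + 35 is linear with a = 6, b = 35.
μ_B = a·μ_U + b = 6·(-41) + 35 = -211.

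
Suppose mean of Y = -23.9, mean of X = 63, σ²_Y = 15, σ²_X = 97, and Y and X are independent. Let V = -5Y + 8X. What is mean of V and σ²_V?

mean of V = 623.5, σ²_V = 6583

mean of V = (-5)·mean of Y + 8·mean of X = (-5)·(-23.9) + 8·63 = 623.5.
σ²_V = a²·σ²_Y + b²·σ²_X + 2ab·Cov(Y, X) with a = -5, b = 8.
Independence gives Cov(Y, X) = 0.
= (-5)²·15 + 8²·97 + 2·(-5)·8·0
= 375 + 6208 + 0 = 6583.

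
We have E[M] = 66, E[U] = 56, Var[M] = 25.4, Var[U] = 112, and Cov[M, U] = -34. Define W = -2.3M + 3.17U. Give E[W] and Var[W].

E[W] = 25.72, Var[W] = 1755.6308

E[W] = (-2.3)·E[M] + 3.17·E[U] = (-2.3)·66 + 3.17·56 = 25.72.
Var[W] = a²·Var[M] + b²·Var[U] + 2ab·Cov[M, U] with a = -2.3, b = 3.17.
= (-2.3)²·25.4 + 3.17²·112 + 2·(-2.3)·3.17·(-34)
= 134.366 + 1125.4768 + 495.788 = 1755.6308.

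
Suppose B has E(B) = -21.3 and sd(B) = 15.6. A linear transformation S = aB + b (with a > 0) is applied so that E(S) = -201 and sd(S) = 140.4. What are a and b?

a = 9, b = -9.3

sd(S) = a·sd(B) (a > 0), so a = 140.4/15.6 = 9.
E(S) = a·E(B) + b, so b = -201 − 9·(-21.3) = -9.3.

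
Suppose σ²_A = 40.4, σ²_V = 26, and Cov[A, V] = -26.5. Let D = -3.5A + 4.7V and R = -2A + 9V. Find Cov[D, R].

Cov[D, R] = 2466.45

By bilinearity, Cov[D, R] = ac·σ²_A + bd·σ²_V + (ad+bc)·Cov[A, V], with a=-3.5, b=4.7, c=-2, d=9.
ac·σ²_A = (-3.5)·(-2)·40.4 = 282.8
bd·σ²_V = 4.7·9·26 = 1099.8
(ad+bc)·Cov[A, V] = (-40.9)·(-26.5) = 1083.85
Cov[D, R] = 282.8 + 1099.8 + 1083.85 = 2466.45.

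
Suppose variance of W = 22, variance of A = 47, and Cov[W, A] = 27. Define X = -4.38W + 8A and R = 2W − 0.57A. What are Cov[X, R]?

Cov[X, R] = 92.3682

By bilinearity, Cov[X, R] = ac·variance of W + bd·variance of A + (ad+bc)·Cov[W, A], with a=-4.38, b=8, c=2, d=-0.57.
ac·variance of W = (-4.38)·2·22 = -192.72
bd·variance of A = 8·(-0.57)·47 = -214.32
(ad+bc)·Cov[W, A] = (18.4966)·27 = 499.4082
Cov[X, R] = -192.72 + (-214.32) + 499.4082 = 92.3682.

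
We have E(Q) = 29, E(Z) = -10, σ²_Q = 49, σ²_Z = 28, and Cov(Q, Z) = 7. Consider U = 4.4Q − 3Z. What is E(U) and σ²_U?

E(U) = 157.6, σ²_U = 1015.84

E(U) = 4.4·E(Q) + (-3)·E(Z) = 4.4·29 + (-3)·(-10) = 157.6.
σ²_U = a²·σ²_Q + b²·σ²_Z + 2ab·Cov(Q, Z) with a = 4.4, b = -3.
= 4.4²·49 + (-3)²·28 + 2·4.4·(-3)·7
= 948.64 + 252 + (-184.8) = 1015.84.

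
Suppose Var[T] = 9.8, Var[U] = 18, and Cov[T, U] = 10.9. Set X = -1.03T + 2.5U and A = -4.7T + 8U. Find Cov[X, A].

Cov[X, A] = 189.5508

By bilinearity, Cov[X, A] = ac·Var[T] + bd·Var[U] + (ad+bc)·Cov[T, U], with a=-1.03, b=2.5, c=-4.7, d=8.
ac·Var[T] = (-1.03)·(-4.7)·9.8 = 47.4418
bd·Var[U] = 2.5·8·18 = 360
(ad+bc)·Cov[T, U] = (-19.99)·10.9 = -217.891
Cov[X, A] = 47.4418 + 360 + (-217.891) = 189.5508.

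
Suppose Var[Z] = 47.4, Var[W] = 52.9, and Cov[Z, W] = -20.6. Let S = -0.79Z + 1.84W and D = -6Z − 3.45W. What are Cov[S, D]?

Cov[S, D] = 60.1455

By bilinearity, Cov[S, D] = ac·Var[Z] + bd·Var[W] + (ad+bc)·Cov[Z, W], with a=-0.79, b=1.84, c=-6, d=-3.45.
ac·Var[Z] = (-0.79)·(-6)·47.4 = 224.676
bd·Var[W] = 1.84·(-3.45)·52.9 = -335.8092
(ad+bc)·Cov[Z, W] = (-8.3145)·(-20.6) = 171.2787
Cov[S, D] = 224.676 + (-335.8092) + 171.2787 = 60.1455.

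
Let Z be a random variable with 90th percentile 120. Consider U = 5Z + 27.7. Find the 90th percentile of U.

90th percentile of U = 627.7

Since a = 5 > 0 the transformation is increasing, so the 90th percentile of U = a·(P_{90} of Z) + b = 5·120 + 27.7 = 627.7.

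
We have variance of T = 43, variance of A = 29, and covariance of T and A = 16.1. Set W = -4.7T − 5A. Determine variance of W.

variance of W = 2431.57

variance of W = a²·variance of T + b²·variance of A + 2ab·covariance of T and A with a = -4.7, b = -5.
= (-4.7)²·43 + (-5)²·29 + 2·(-4.7)·(-5)·16.1
= 949.87 + 725 + 756.7 = 2431.57.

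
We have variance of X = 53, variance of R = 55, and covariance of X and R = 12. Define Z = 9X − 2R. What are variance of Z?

variance of Z = a²·variance of X + b²·variance of R + 2ab·covariance of X and R with a = 9, b = -2.
= 9²·53 + (-2)²·55 + 2·9·(-2)·12
= 4293 + 220 + (-432) = 4081.

variance of Z = 4081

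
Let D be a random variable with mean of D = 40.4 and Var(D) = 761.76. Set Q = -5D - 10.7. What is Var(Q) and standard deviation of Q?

Q = -5D - 10.7 is linear with a = -5, b = -10.7.
Var(Q) = a²·Var(D) = (-5)²·761.76 = 19044 (the additive constant -10.7 does not affect variance).
standard deviation of D = √761.76 = 27.6.
standard deviation of Q = |a|·standard deviation of D = |-5|·27.6 = 138.

Var(Q) = 19044, standard deviation of Q = 138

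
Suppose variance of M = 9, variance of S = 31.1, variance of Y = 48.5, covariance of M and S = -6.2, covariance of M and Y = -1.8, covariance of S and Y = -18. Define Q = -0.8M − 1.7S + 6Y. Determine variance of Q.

variance of Q = 2209.255

variance of Q = a²·variance of M + b²·variance of S + c²·variance of Y + 2ab·covariance of M and S + 2ac·covariance of M and Y + 2bc·covariance of S and Y, with a = -0.8, b = -1.7, c = 6.
= 5.76 + 89.879 + 1746 + (-16.864) + 17.28 + 367.2
= 2209.255.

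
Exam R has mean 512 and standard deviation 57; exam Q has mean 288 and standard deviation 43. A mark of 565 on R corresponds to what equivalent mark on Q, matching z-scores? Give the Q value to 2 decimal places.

z = (565 − 512)/57 ≈ 0.9298.
Q = 288 + z·43 = 288 + (565 − 512)·43/57 ≈ 327.98.

Q = 327.98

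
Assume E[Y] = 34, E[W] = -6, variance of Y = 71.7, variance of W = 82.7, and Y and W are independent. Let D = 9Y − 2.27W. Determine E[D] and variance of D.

E[D] = 319.62, variance of D = 6233.84483

E[D] = 9·E[Y] + (-2.27)·E[W] = 9·34 + (-2.27)·(-6) = 319.62.
variance of D = a²·variance of Y + b²·variance of W + 2ab·covariance of Y and W with a = 9, b = -2.27.
Independence gives covariance of Y and W = 0.
= 9²·71.7 + (-2.27)²·82.7 + 2·9·(-2.27)·0
= 5807.7 + 426.14483 + 0 = 6233.84483.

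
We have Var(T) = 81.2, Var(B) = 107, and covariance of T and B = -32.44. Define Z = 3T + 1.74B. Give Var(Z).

Var(Z) = a²·Var(T) + b²·Var(B) + 2ab·covariance of T and B with a = 3, b = 1.74.
= 3²·81.2 + 1.74²·107 + 2·3·1.74·(-32.44)
= 730.8 + 323.9532 + (-338.6736) = 716.0796.

Var(Z) = 716.0796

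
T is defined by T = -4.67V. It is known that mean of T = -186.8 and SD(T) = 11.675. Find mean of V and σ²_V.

mean of V = 40, σ²_V = 6.25

From T = -4.67V: mean of T = a·mean of V + b, so mean of V = (mean of T − b)/a = (-186.8 − 0)/(-4.67) = 40.
σ²_T = 11.675² = 136.305625.
σ²_T = a²·σ²_V, so σ²_V = 136.305625/(-4.67)² = 6.25.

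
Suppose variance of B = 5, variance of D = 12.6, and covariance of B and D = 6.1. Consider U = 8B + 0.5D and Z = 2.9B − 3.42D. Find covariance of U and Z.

covariance of U and Z = -63.597

By bilinearity, covariance of U and Z = ac·variance of B + bd·variance of D + (ad+bc)·covariance of B and D, with a=8, b=0.5, c=2.9, d=-3.42.
ac·variance of B = 8·2.9·5 = 116
bd·variance of D = 0.5·(-3.42)·12.6 = -21.546
(ad+bc)·covariance of B and D = (-25.91)·6.1 = -158.051
covariance of U and Z = 116 + (-21.546) + (-158.051) = -63.597.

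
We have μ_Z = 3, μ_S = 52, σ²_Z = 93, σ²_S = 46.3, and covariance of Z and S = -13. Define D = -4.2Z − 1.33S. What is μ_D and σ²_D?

μ_D = -81.76, σ²_D = 1577.18407

μ_D = (-4.2)·μ_Z + (-1.33)·μ_S = (-4.2)·3 + (-1.33)·52 = -81.76.
σ²_D = a²·σ²_Z + b²·σ²_S + 2ab·covariance of Z and S with a = -4.2, b = -1.33.
= (-4.2)²·93 + (-1.33)²·46.3 + 2·(-4.2)·(-1.33)·(-13)
= 1640.52 + 81.90007 + (-145.236) = 1577.18407.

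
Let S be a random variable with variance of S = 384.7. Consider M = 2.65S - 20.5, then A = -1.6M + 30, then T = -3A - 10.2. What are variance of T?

variance of M = 2.65²·384.7 = 2701.55575.
variance of A = (-1.6)²·2701.55575 = 6915.98272.
variance of T = (-3)²·6915.98272 = 62243.84448.

variance of T = 62243.84448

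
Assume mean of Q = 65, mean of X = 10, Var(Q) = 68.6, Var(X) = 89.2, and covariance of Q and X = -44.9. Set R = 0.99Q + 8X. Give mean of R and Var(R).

mean of R = 144.35, Var(R) = 5064.81886

mean of R = 0.99·mean of Q + 8·mean of X = 0.99·65 + 8·10 = 144.35.
Var(R) = a²·Var(Q) + b²·Var(X) + 2ab·covariance of Q and X with a = 0.99, b = 8.
= 0.99²·68.6 + 8²·89.2 + 2·0.99·8·(-44.9)
= 67.23486 + 5708.8 + (-711.216) = 5064.81886.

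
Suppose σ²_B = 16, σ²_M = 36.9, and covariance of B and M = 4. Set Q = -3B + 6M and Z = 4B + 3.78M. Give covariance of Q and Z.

By bilinearity, covariance of Q and Z = ac·σ²_B + bd·σ²_M + (ad+bc)·covariance of B and M, with a=-3, b=6, c=4, d=3.78.
ac·σ²_B = (-3)·4·16 = -192
bd·σ²_M = 6·3.78·36.9 = 836.892
(ad+bc)·covariance of B and M = (12.66)·4 = 50.64
covariance of Q and Z = -192 + 836.892 + 50.64 = 695.532.

covariance of Q and Z = 695.532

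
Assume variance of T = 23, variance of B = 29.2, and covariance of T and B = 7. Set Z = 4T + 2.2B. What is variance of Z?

variance of Z = 632.528

variance of Z = a²·variance of T + b²·variance of B + 2ab·covariance of T and B with a = 4, b = 2.2.
= 4²·23 + 2.2²·29.2 + 2·4·2.2·7
= 368 + 141.328 + 123.2 = 632.528.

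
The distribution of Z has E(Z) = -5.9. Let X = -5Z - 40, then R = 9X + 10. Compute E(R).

E(R) = -84.5

E(X) = (-5)·(-5.9) + (-40) = -10.5.
E(R) = 9·(-10.5) + 10 = -84.5.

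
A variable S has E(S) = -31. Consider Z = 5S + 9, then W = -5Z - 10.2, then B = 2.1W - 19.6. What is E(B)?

E(B) = 1491.98

E(Z) = 5·(-31) + 9 = -146.
E(W) = (-5)·(-146) + (-10.2) = 719.8.
E(B) = 2.1·719.8 + (-19.6) = 1491.98.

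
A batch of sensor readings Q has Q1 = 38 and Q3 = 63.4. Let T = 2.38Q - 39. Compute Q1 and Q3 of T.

a = 2.38 > 0: Q1(T) = a·Q1(Q)+b = 51.44, Q3(T) = a·Q3(Q)+b = 111.892.

Q1(T) = 51.44, Q3(T) = 111.892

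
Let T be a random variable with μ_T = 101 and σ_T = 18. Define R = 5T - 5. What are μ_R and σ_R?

R = 5T - 5 is linear with a = 5, b = -5.
μ_R = a·μ_T + b = 5·101 + (-5) = 500.
σ_R = |a|·σ_T = |5|·18 = 90.

μ_R = 500, σ_R = 90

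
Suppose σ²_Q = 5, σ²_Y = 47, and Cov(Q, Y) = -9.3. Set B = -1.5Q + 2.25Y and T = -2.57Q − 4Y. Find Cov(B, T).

Cov(B, T) = -405.74775

By bilinearity, Cov(B, T) = ac·σ²_Q + bd·σ²_Y + (ad+bc)·Cov(Q, Y), with a=-1.5, b=2.25, c=-2.57, d=-4.
ac·σ²_Q = (-1.5)·(-2.57)·5 = 19.275
bd·σ²_Y = 2.25·(-4)·47 = -423
(ad+bc)·Cov(Q, Y) = (0.2175)·(-9.3) = -2.02275
Cov(B, T) = 19.275 + (-423) + (-2.02275) = -405.74775.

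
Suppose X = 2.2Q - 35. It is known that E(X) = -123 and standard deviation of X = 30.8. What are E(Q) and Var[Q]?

From X = 2.2Q - 35: E(X) = a·E(Q) + b, so E(Q) = (E(X) − b)/a = (-123 − (-35))/2.2 = -40.
Var[X] = 30.8² = 948.64.
Var[X] = a²·Var[Q], so Var[Q] = 948.64/2.2² = 196.

E(Q) = -40, Var[Q] = 196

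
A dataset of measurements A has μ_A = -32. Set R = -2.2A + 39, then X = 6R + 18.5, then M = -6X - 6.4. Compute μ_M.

μ_R = (-2.2)·(-32) + 39 = 109.4.
μ_X = 6·109.4 + 18.5 = 674.9.
μ_M = (-6)·674.9 + (-6.4) = -4055.8.

μ_M = -4055.8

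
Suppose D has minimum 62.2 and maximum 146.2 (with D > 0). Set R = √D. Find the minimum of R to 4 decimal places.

min(R) = 7.8867

√D is increasing on this domain, so min(R) comes from min(D) = 62.2: min(R) = √(62.2) ≈ 7.8867.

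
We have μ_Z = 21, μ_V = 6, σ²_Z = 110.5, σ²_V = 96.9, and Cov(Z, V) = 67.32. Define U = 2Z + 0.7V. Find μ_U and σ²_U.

μ_U = 2·μ_Z + 0.7·μ_V = 2·21 + 0.7·6 = 46.2.
σ²_U = a²·σ²_Z + b²·σ²_V + 2ab·Cov(Z, V) with a = 2, b = 0.7.
= 2²·110.5 + 0.7²·96.9 + 2·2·0.7·67.32
= 442 + 47.481 + 188.496 = 677.977.

μ_U = 46.2, σ²_U = 677.977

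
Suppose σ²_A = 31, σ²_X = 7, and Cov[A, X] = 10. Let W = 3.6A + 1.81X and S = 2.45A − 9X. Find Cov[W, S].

By bilinearity, Cov[W, S] = ac·σ²_A + bd·σ²_X + (ad+bc)·Cov[A, X], with a=3.6, b=1.81, c=2.45, d=-9.
ac·σ²_A = 3.6·2.45·31 = 273.42
bd·σ²_X = 1.81·(-9)·7 = -114.03
(ad+bc)·Cov[A, X] = (-27.9655)·10 = -279.655
Cov[W, S] = 273.42 + (-114.03) + (-279.655) = -120.265.

Cov[W, S] = -120.265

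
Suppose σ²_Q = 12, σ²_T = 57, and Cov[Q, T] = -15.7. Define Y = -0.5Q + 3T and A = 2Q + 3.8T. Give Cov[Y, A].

By bilinearity, Cov[Y, A] = ac·σ²_Q + bd·σ²_T + (ad+bc)·Cov[Q, T], with a=-0.5, b=3, c=2, d=3.8.
ac·σ²_Q = (-0.5)·2·12 = -12
bd·σ²_T = 3·3.8·57 = 649.8
(ad+bc)·Cov[Q, T] = (4.1)·(-15.7) = -64.37
Cov[Y, A] = -12 + 649.8 + (-64.37) = 573.43.

Cov[Y, A] = 573.43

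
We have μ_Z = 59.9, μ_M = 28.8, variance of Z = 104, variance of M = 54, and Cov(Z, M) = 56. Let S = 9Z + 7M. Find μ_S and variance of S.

μ_S = 9·μ_Z + 7·μ_M = 9·59.9 + 7·28.8 = 740.7.
variance of S = a²·variance of Z + b²·variance of M + 2ab·Cov(Z, M) with a = 9, b = 7.
= 9²·104 + 7²·54 + 2·9·7·56
= 8424 + 2646 + 7056 = 18126.

μ_S = 740.7, variance of S = 18126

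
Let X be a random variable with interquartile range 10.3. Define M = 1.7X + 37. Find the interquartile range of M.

Under M = aX + b, IQR(M) = |a|·IQR(X) = |1.7|·10.3 = 17.51 (shifts cancel; spread scales by |a|).

IQR(M) = 17.51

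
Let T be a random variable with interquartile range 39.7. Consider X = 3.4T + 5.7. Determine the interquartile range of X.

Under X = aT + b, IQR(X) = |a|·IQR(T) = |3.4|·39.7 = 134.98 (shifts cancel; spread scales by |a|).

IQR(X) = 134.98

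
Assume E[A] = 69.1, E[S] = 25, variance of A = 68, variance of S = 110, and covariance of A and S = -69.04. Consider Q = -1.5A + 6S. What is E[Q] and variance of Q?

E[Q] = (-1.5)·E[A] + 6·E[S] = (-1.5)·69.1 + 6·25 = 46.35.
variance of Q = a²·variance of A + b²·variance of S + 2ab·covariance of A and S with a = -1.5, b = 6.
= (-1.5)²·68 + 6²·110 + 2·(-1.5)·6·(-69.04)
= 153 + 3960 + 1242.72 = 5355.72.

E[Q] = 46.35, variance of Q = 5355.72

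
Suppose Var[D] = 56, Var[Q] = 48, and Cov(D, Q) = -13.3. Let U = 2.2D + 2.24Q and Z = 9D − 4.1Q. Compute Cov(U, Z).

Cov(U, Z) = 519.806

By bilinearity, Cov(U, Z) = ac·Var[D] + bd·Var[Q] + (ad+bc)·Cov(D, Q), with a=2.2, b=2.24, c=9, d=-4.1.
ac·Var[D] = 2.2·9·56 = 1108.8
bd·Var[Q] = 2.24·(-4.1)·48 = -440.832
(ad+bc)·Cov(D, Q) = (11.14)·(-13.3) = -148.162
Cov(U, Z) = 1108.8 + (-440.832) + (-148.162) = 519.806.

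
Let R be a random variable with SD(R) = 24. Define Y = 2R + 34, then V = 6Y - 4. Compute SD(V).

SD(V) = 288

SD(Y) = |2|·24 = 48.
SD(V) = |6|·48 = 288.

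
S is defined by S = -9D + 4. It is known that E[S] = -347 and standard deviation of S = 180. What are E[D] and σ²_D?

From S = -9D + 4: E[S] = a·E[D] + b, so E[D] = (E[S] − b)/a = (-347 − 4)/(-9) = 39.
σ²_S = 180² = 32400.
σ²_S = a²·σ²_D, so σ²_D = 32400/(-9)² = 400.

E[D] = 39, σ²_D = 400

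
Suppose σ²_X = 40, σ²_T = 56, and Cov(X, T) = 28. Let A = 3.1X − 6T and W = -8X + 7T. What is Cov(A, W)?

Cov(A, W) = -1392.4

By bilinearity, Cov(A, W) = ac·σ²_X + bd·σ²_T + (ad+bc)·Cov(X, T), with a=3.1, b=-6, c=-8, d=7.
ac·σ²_X = 3.1·(-8)·40 = -992
bd·σ²_T = (-6)·7·56 = -2352
(ad+bc)·Cov(X, T) = (69.7)·28 = 1951.6
Cov(A, W) = -992 + (-2352) + 1951.6 = -1392.4.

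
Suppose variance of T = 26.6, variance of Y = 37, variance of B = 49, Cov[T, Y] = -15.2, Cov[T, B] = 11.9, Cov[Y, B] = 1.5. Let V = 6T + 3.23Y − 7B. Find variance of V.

variance of V = 2088.0353

variance of V = a²·variance of T + b²·variance of Y + c²·variance of B + 2ab·Cov[T, Y] + 2ac·Cov[T, B] + 2bc·Cov[Y, B], with a = 6, b = 3.23, c = -7.
= 957.6 + 386.0173 + 2401 + (-589.152) + (-999.6) + (-67.83)
= 2088.0353.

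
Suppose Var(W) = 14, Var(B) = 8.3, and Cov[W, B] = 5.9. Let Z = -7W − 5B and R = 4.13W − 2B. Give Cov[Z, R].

By bilinearity, Cov[Z, R] = ac·Var(W) + bd·Var(B) + (ad+bc)·Cov[W, B], with a=-7, b=-5, c=4.13, d=-2.
ac·Var(W) = (-7)·4.13·14 = -404.74
bd·Var(B) = (-5)·(-2)·8.3 = 83
(ad+bc)·Cov[W, B] = (-6.65)·5.9 = -39.235
Cov[Z, R] = -404.74 + 83 + (-39.235) = -360.975.

Cov[Z, R] = -360.975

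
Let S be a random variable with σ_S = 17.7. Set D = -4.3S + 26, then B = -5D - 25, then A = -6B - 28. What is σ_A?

σ_D = |-4.3|·17.7 = 76.11.
σ_B = |-5|·76.11 = 380.55.
σ_A = |-6|·380.55 = 2283.3.

σ_A = 2283.3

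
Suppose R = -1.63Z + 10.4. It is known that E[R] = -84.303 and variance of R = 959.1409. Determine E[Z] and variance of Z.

E[Z] = 58.1, variance of Z = 361

From R = -1.63Z + 10.4: E[R] = a·E[Z] + b, so E[Z] = (E[R] − b)/a = (-84.303 − 10.4)/(-1.63) = 58.1.
variance of R = a²·variance of Z, so variance of Z = 959.1409/(-1.63)² = 361.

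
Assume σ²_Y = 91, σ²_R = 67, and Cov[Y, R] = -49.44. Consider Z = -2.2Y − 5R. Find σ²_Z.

σ²_Z = a²·σ²_Y + b²·σ²_R + 2ab·Cov[Y, R] with a = -2.2, b = -5.
= (-2.2)²·91 + (-5)²·67 + 2·(-2.2)·(-5)·(-49.44)
= 440.44 + 1675 + (-1087.68) = 1027.76.

σ²_Z = 1027.76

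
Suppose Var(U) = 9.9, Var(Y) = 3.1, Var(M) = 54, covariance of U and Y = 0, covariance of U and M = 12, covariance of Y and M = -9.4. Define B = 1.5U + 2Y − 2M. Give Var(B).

Var(B) = a²·Var(U) + b²·Var(Y) + c²·Var(M) + 2ab·covariance of U and Y + 2ac·covariance of U and M + 2bc·covariance of Y and M, with a = 1.5, b = 2, c = -2.
= 22.275 + 12.4 + 216 + 0 + (-72) + 75.2
= 253.875.

Var(B) = 253.875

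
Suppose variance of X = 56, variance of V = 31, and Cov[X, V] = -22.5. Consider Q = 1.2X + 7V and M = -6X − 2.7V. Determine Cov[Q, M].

By bilinearity, Cov[Q, M] = ac·variance of X + bd·variance of V + (ad+bc)·Cov[X, V], with a=1.2, b=7, c=-6, d=-2.7.
ac·variance of X = 1.2·(-6)·56 = -403.2
bd·variance of V = 7·(-2.7)·31 = -585.9
(ad+bc)·Cov[X, V] = (-45.24)·(-22.5) = 1017.9
Cov[Q, M] = -403.2 + (-585.9) + 1017.9 = 28.8.

Cov[Q, M] = 28.8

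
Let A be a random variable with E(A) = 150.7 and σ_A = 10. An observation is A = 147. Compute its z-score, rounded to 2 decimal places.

z = (A − E(A)) / σ_A = (147 − 150.7) / 10 = -0.37.

z = -0.37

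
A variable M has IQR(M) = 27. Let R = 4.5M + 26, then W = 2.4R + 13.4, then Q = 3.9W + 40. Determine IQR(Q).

IQR(Q) = 1137.24

IQR(R) = |4.5|·27 = 121.5.
IQR(W) = |2.4|·121.5 = 291.6.
IQR(Q) = |3.9|·291.6 = 1137.24.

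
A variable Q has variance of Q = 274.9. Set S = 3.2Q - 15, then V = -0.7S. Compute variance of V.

variance of S = 3.2²·274.9 = 2814.976.
variance of V = (-0.7)²·2814.976 = 1379.33824.

variance of V = 1379.33824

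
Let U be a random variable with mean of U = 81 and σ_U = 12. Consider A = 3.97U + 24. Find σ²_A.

A = 3.97U + 24 is linear with a = 3.97, b = 24.
σ²_U = 12² = 144.
σ²_A = a²·σ²_U = 3.97²·144 = 2269.5696 (the additive constant 24 does not affect variance).

σ²_A = 2269.5696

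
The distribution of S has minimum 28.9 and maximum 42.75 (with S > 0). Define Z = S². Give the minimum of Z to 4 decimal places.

min(Z) = 835.21

S² is increasing on this domain, so min(Z) comes from min(S) = 28.9: min(Z) = square(28.9) = 835.21.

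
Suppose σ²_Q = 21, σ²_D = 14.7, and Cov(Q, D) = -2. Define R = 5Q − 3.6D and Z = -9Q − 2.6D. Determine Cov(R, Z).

By bilinearity, Cov(R, Z) = ac·σ²_Q + bd·σ²_D + (ad+bc)·Cov(Q, D), with a=5, b=-3.6, c=-9, d=-2.6.
ac·σ²_Q = 5·(-9)·21 = -945
bd·σ²_D = (-3.6)·(-2.6)·14.7 = 137.592
(ad+bc)·Cov(Q, D) = (19.4)·(-2) = -38.8
Cov(R, Z) = -945 + 137.592 + (-38.8) = -846.208.

Cov(R, Z) = -846.208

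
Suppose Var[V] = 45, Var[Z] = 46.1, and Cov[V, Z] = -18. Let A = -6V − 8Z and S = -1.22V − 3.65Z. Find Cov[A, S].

Cov[A, S] = 1105.64

By bilinearity, Cov[A, S] = ac·Var[V] + bd·Var[Z] + (ad+bc)·Cov[V, Z], with a=-6, b=-8, c=-1.22, d=-3.65.
ac·Var[V] = (-6)·(-1.22)·45 = 329.4
bd·Var[Z] = (-8)·(-3.65)·46.1 = 1346.12
(ad+bc)·Cov[V, Z] = (31.66)·(-18) = -569.88
Cov[A, S] = 329.4 + 1346.12 + (-569.88) = 1105.64.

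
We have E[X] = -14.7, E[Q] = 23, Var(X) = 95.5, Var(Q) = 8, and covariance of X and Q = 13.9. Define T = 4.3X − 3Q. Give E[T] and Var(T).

E[T] = 4.3·E[X] + (-3)·E[Q] = 4.3·(-14.7) + (-3)·23 = -132.21.
Var(T) = a²·Var(X) + b²·Var(Q) + 2ab·covariance of X and Q with a = 4.3, b = -3.
= 4.3²·95.5 + (-3)²·8 + 2·4.3·(-3)·13.9
= 1765.795 + 72 + (-358.62) = 1479.175.

E[T] = -132.21, Var(T) = 1479.175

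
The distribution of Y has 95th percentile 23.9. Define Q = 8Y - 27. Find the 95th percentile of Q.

95th percentile of Q = 164.2

Since a = 8 > 0 the transformation is increasing, so the 95th percentile of Q = a·(P_{95} of Y) + b = 8·23.9 + (-27) = 164.2.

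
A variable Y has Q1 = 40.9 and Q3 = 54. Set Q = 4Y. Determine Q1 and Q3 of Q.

a = 4 > 0: Q1(Q) = a·Q1(Y)+b = 163.6, Q3(Q) = a·Q3(Y)+b = 216.

Q1(Q) = 163.6, Q3(Q) = 216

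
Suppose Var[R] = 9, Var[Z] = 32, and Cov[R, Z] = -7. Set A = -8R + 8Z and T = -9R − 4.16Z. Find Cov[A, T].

By bilinearity, Cov[A, T] = ac·Var[R] + bd·Var[Z] + (ad+bc)·Cov[R, Z], with a=-8, b=8, c=-9, d=-4.16.
ac·Var[R] = (-8)·(-9)·9 = 648
bd·Var[Z] = 8·(-4.16)·32 = -1064.96
(ad+bc)·Cov[R, Z] = (-38.72)·(-7) = 271.04
Cov[A, T] = 648 + (-1064.96) + 271.04 = -145.92.

Cov[A, T] = -145.92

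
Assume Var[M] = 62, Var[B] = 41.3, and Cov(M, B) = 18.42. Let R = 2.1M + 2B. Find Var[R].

Var[R] = 593.348

Var[R] = a²·Var[M] + b²·Var[B] + 2ab·Cov(M, B) with a = 2.1, b = 2.
= 2.1²·62 + 2²·41.3 + 2·2.1·2·18.42
= 273.42 + 165.2 + 154.728 = 593.348.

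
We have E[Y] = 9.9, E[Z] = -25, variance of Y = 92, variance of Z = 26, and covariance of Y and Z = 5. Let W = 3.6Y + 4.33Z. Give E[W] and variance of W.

E[W] = -72.61, variance of W = 1835.6714

E[W] = 3.6·E[Y] + 4.33·E[Z] = 3.6·9.9 + 4.33·(-25) = -72.61.
variance of W = a²·variance of Y + b²·variance of Z + 2ab·covariance of Y and Z with a = 3.6, b = 4.33.
= 3.6²·92 + 4.33²·26 + 2·3.6·4.33·5
= 1192.32 + 487.4714 + 155.88 = 1835.6714.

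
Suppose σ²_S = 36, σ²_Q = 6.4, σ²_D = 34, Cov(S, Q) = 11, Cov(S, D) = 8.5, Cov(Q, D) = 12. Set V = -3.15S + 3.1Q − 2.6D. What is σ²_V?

σ²_V = 379.514

σ²_V = a²·σ²_S + b²·σ²_Q + c²·σ²_D + 2ab·Cov(S, Q) + 2ac·Cov(S, D) + 2bc·Cov(Q, D), with a = -3.15, b = 3.1, c = -2.6.
= 357.21 + 61.504 + 229.84 + (-214.83) + 139.23 + (-193.44)
= 379.514.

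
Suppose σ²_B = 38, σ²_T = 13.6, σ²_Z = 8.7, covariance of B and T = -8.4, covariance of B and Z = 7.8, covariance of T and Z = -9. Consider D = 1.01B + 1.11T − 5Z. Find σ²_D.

σ²_D = 275.30588

σ²_D = a²·σ²_B + b²·σ²_T + c²·σ²_Z + 2ab·covariance of B and T + 2ac·covariance of B and Z + 2bc·covariance of T and Z, with a = 1.01, b = 1.11, c = -5.
= 38.7638 + 16.75656 + 217.5 + (-18.83448) + (-78.78) + 99.9
= 275.30588.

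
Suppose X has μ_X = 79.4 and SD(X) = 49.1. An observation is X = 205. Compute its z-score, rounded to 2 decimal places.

z = (X − μ_X) / SD(X) = (205 − 79.4) / 49.1 ≈ 2.56.

z = 2.56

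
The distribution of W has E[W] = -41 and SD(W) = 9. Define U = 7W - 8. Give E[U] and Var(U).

E[U] = -295, Var(U) = 3969

U = 7W - 8 is linear with a = 7, b = -8.
E[U] = a·E[W] + b = 7·(-41) + (-8) = -295.
Var(W) = 9² = 81.
Var(U) = a²·Var(W) = 7²·81 = 3969 (the additive constant -8 does not affect variance).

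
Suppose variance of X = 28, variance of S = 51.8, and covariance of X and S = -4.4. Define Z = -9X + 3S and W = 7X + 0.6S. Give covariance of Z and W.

covariance of Z and W = -1739.4

By bilinearity, covariance of Z and W = ac·variance of X + bd·variance of S + (ad+bc)·covariance of X and S, with a=-9, b=3, c=7, d=0.6.
ac·variance of X = (-9)·7·28 = -1764
bd·variance of S = 3·0.6·51.8 = 93.24
(ad+bc)·covariance of X and S = (15.6)·(-4.4) = -68.64
covariance of Z and W = -1764 + 93.24 + (-68.64) = -1739.4.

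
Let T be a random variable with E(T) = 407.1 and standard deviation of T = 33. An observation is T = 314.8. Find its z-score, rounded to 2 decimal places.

z = -2.80

z = (T − E(T)) / standard deviation of T = (314.8 − 407.1) / 33 ≈ -2.80.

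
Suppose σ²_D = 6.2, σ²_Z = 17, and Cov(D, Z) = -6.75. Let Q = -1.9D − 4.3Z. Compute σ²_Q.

σ²_Q = a²·σ²_D + b²·σ²_Z + 2ab·Cov(D, Z) with a = -1.9, b = -4.3.
= (-1.9)²·6.2 + (-4.3)²·17 + 2·(-1.9)·(-4.3)·(-6.75)
= 22.382 + 314.33 + (-110.295) = 226.417.

σ²_Q = 226.417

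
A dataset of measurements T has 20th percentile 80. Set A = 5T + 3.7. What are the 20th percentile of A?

Since a = 5 > 0 the transformation is increasing, so the 20th percentile of A = a·(P_{20} of T) + b = 5·80 + 3.7 = 403.7.

20th percentile of A = 403.7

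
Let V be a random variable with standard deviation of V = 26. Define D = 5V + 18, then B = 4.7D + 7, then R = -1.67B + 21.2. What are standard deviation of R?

standard deviation of R = 1020.37

standard deviation of D = |5|·26 = 130.
standard deviation of B = |4.7|·130 = 611.
standard deviation of R = |-1.67|·611 = 1020.37.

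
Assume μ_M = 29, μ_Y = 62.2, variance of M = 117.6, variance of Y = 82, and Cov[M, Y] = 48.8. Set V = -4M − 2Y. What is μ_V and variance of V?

μ_V = (-4)·μ_M + (-2)·μ_Y = (-4)·29 + (-2)·62.2 = -240.4.
variance of V = a²·variance of M + b²·variance of Y + 2ab·Cov[M, Y] with a = -4, b = -2.
= (-4)²·117.6 + (-2)²·82 + 2·(-4)·(-2)·48.8
= 1881.6 + 328 + 780.8 = 2990.4.

μ_V = -240.4, variance of V = 2990.4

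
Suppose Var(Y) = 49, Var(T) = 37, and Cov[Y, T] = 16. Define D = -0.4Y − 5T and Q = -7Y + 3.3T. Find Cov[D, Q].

By bilinearity, Cov[D, Q] = ac·Var(Y) + bd·Var(T) + (ad+bc)·Cov[Y, T], with a=-0.4, b=-5, c=-7, d=3.3.
ac·Var(Y) = (-0.4)·(-7)·49 = 137.2
bd·Var(T) = (-5)·3.3·37 = -610.5
(ad+bc)·Cov[Y, T] = (33.68)·16 = 538.88
Cov[D, Q] = 137.2 + (-610.5) + 538.88 = 65.58.

Cov[D, Q] = 65.58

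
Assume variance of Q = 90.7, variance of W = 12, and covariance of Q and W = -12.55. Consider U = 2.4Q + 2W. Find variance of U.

variance of U = 449.952

variance of U = a²·variance of Q + b²·variance of W + 2ab·covariance of Q and W with a = 2.4, b = 2.
= 2.4²·90.7 + 2²·12 + 2·2.4·2·(-12.55)
= 522.432 + 48 + (-120.48) = 449.952.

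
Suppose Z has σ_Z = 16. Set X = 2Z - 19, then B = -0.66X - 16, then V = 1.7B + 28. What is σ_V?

σ_V = 35.904

σ_X = |2|·16 = 32.
σ_B = |-0.66|·32 = 21.12.
σ_V = |1.7|·21.12 = 35.904.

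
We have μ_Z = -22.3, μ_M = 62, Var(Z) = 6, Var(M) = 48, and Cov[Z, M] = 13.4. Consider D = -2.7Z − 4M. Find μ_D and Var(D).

μ_D = -187.79, Var(D) = 1101.18

μ_D = (-2.7)·μ_Z + (-4)·μ_M = (-2.7)·(-22.3) + (-4)·62 = -187.79.
Var(D) = a²·Var(Z) + b²·Var(M) + 2ab·Cov[Z, M] with a = -2.7, b = -4.
= (-2.7)²·6 + (-4)²·48 + 2·(-2.7)·(-4)·13.4
= 43.74 + 768 + 289.44 = 1101.18.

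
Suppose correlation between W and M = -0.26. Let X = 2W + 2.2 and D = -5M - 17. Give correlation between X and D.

correlation between X and D = 0.26

Linear rescalings preserve |correlation|; the slopes 2 and -5 have opposite signs, so the correlation flips sign: correlation between X and D = −correlation between W and M = 0.26.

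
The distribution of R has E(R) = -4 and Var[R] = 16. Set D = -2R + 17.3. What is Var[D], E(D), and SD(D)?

Var[D] = 64, E(D) = 25.3, SD(D) = 8

D = -2R + 17.3 is linear with a = -2, b = 17.3.
Var[D] = a²·Var[R] = (-2)²·16 = 64 (the additive constant 17.3 does not affect variance).
E(D) = a·E(R) + b = (-2)·(-4) + 17.3 = 25.3.
SD(R) = √16 = 4.
SD(D) = |a|·SD(R) = |-2|·4 = 8.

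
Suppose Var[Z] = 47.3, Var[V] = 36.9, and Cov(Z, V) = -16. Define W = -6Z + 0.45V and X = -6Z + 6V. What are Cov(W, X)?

Cov(W, X) = 2421.63

By bilinearity, Cov(W, X) = ac·Var[Z] + bd·Var[V] + (ad+bc)·Cov(Z, V), with a=-6, b=0.45, c=-6, d=6.
ac·Var[Z] = (-6)·(-6)·47.3 = 1702.8
bd·Var[V] = 0.45·6·36.9 = 99.63
(ad+bc)·Cov(Z, V) = (-38.7)·(-16) = 619.2
Cov(W, X) = 1702.8 + 99.63 + 619.2 = 2421.63.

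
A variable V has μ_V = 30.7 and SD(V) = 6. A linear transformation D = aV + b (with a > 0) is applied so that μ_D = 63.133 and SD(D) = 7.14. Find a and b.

SD(D) = a·SD(V) (a > 0), so a = 7.14/6 = 1.19.
μ_D = a·μ_V + b, so b = 63.133 − 1.19·30.7 = 26.6.

a = 1.19, b = 26.6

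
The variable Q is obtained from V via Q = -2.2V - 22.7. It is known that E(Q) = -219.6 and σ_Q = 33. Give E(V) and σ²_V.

E(V) = 89.5, σ²_V = 225

From Q = -2.2V - 22.7: E(Q) = a·E(V) + b, so E(V) = (E(Q) − b)/a = (-219.6 − (-22.7))/(-2.2) = 89.5.
σ²_Q = 33² = 1089.
σ²_Q = a²·σ²_V, so σ²_V = 1089/(-2.2)² = 225.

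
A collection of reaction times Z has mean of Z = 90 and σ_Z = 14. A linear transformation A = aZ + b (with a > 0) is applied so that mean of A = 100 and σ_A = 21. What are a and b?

a = 1.5, b = -35

σ_A = a·σ_Z (a > 0), so a = 21/14 = 1.5.
mean of A = a·mean of Z + b, so b = 100 − 1.5·90 = -35.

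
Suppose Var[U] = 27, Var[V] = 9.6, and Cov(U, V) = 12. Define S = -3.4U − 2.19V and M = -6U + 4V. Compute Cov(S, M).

Cov(S, M) = 461.184

By bilinearity, Cov(S, M) = ac·Var[U] + bd·Var[V] + (ad+bc)·Cov(U, V), with a=-3.4, b=-2.19, c=-6, d=4.
ac·Var[U] = (-3.4)·(-6)·27 = 550.8
bd·Var[V] = (-2.19)·4·9.6 = -84.096
(ad+bc)·Cov(U, V) = (-0.46)·12 = -5.52
Cov(S, M) = 550.8 + (-84.096) + (-5.52) = 461.184.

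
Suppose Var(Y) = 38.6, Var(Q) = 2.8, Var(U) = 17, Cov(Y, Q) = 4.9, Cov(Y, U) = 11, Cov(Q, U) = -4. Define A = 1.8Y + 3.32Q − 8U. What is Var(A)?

Var(A) = a²·Var(Y) + b²·Var(Q) + c²·Var(U) + 2ab·Cov(Y, Q) + 2ac·Cov(Y, U) + 2bc·Cov(Q, U), with a = 1.8, b = 3.32, c = -8.
= 125.064 + 30.86272 + 1088 + 58.5648 + (-316.8) + 212.48
= 1198.17152.

Var(A) = 1198.17152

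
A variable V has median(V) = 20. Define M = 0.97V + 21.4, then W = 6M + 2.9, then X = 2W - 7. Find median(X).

median(M) = 0.97·20 + 21.4 = 40.8.
median(W) = 6·40.8 + 2.9 = 247.7.
median(X) = 2·247.7 + (-7) = 488.4.

median(X) = 488.4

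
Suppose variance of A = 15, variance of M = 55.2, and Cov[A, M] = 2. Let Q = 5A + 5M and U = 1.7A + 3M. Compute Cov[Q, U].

Cov[Q, U] = 1002.5

By bilinearity, Cov[Q, U] = ac·variance of A + bd·variance of M + (ad+bc)·Cov[A, M], with a=5, b=5, c=1.7, d=3.
ac·variance of A = 5·1.7·15 = 127.5
bd·variance of M = 5·3·55.2 = 828
(ad+bc)·Cov[A, M] = (23.5)·2 = 47
Cov[Q, U] = 127.5 + 828 + 47 = 1002.5.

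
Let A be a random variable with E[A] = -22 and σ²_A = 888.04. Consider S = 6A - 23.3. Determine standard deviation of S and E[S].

standard deviation of S = 178.8, E[S] = -155.3

S = 6A - 23.3 is linear with a = 6, b = -23.3.
standard deviation of A = √888.04 = 29.8.
standard deviation of S = |a|·standard deviation of A = |6|·29.8 = 178.8.
E[S] = a·E[A] + b = 6·(-22) + (-23.3) = -155.3.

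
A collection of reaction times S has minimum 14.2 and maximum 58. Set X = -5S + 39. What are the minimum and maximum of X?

min(X) = -251, max(X) = -32

a = -5 < 0, so order reverses: min(X) = a·max(S)+b = (-5)·58 + 39 = -251; max(X) = a·min(S)+b = (-5)·14.2 + 39 = -32.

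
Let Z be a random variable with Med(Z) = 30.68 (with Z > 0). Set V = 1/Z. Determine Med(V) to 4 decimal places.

1/Z is monotone on this domain, so Med(V) = 1/(30.68) ≈ 0.0326.

Med(V) = 0.0326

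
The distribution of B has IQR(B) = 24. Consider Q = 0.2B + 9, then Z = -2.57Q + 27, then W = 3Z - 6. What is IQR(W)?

IQR(Q) = |0.2|·24 = 4.8.
IQR(Z) = |-2.57|·4.8 = 12.336.
IQR(W) = |3|·12.336 = 37.008.

IQR(W) = 37.008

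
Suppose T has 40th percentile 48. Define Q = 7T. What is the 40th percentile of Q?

40th percentile of Q = 336

Since a = 7 > 0 the transformation is increasing, so the 40th percentile of Q = a·(P_{40} of T) + b = 7·48 = 336.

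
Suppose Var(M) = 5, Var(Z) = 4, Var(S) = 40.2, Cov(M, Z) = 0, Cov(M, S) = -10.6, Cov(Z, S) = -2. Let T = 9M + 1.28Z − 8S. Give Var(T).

Var(T) = 4551.7136

Var(T) = a²·Var(M) + b²·Var(Z) + c²·Var(S) + 2ab·Cov(M, Z) + 2ac·Cov(M, S) + 2bc·Cov(Z, S), with a = 9, b = 1.28, c = -8.
= 405 + 6.5536 + 2572.8 + 0 + 1526.4 + 40.96
= 4551.7136.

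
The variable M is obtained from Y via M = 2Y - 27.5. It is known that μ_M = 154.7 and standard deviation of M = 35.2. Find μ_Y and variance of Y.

From M = 2Y - 27.5: μ_M = a·μ_Y + b, so μ_Y = (μ_M − b)/a = (154.7 − (-27.5))/2 = 91.1.
variance of M = 35.2² = 1239.04.
variance of M = a²·variance of Y, so variance of Y = 1239.04/2² = 309.76.

μ_Y = 91.1, variance of Y = 309.76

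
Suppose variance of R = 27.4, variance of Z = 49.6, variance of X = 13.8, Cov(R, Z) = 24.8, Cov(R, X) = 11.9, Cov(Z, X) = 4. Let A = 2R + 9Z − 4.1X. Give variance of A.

variance of A = a²·variance of R + b²·variance of Z + c²·variance of X + 2ab·Cov(R, Z) + 2ac·Cov(R, X) + 2bc·Cov(Z, X), with a = 2, b = 9, c = -4.1.
= 109.6 + 4017.6 + 231.978 + 892.8 + (-195.16) + (-295.2)
= 4761.618.

variance of A = 4761.618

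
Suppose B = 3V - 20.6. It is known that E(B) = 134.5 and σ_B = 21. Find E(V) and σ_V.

From B = 3V - 20.6: E(B) = a·E(V) + b, so E(V) = (E(B) − b)/a = (134.5 − (-20.6))/3 = 51.7.
σ_B = |a|·σ_V, so σ_V = 21/|3| = 7.

E(V) = 51.7, σ_V = 7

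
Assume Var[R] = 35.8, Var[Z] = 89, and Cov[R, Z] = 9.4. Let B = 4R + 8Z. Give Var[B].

Var[B] = a²·Var[R] + b²·Var[Z] + 2ab·Cov[R, Z] with a = 4, b = 8.
= 4²·35.8 + 8²·89 + 2·4·8·9.4
= 572.8 + 5696 + 601.6 = 6870.4.

Var[B] = 6870.4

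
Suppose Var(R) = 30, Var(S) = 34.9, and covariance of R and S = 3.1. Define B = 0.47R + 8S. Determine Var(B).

Var(B) = a²·Var(R) + b²·Var(S) + 2ab·covariance of R and S with a = 0.47, b = 8.
= 0.47²·30 + 8²·34.9 + 2·0.47·8·3.1
= 6.627 + 2233.6 + 23.312 = 2263.539.

Var(B) = 2263.539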